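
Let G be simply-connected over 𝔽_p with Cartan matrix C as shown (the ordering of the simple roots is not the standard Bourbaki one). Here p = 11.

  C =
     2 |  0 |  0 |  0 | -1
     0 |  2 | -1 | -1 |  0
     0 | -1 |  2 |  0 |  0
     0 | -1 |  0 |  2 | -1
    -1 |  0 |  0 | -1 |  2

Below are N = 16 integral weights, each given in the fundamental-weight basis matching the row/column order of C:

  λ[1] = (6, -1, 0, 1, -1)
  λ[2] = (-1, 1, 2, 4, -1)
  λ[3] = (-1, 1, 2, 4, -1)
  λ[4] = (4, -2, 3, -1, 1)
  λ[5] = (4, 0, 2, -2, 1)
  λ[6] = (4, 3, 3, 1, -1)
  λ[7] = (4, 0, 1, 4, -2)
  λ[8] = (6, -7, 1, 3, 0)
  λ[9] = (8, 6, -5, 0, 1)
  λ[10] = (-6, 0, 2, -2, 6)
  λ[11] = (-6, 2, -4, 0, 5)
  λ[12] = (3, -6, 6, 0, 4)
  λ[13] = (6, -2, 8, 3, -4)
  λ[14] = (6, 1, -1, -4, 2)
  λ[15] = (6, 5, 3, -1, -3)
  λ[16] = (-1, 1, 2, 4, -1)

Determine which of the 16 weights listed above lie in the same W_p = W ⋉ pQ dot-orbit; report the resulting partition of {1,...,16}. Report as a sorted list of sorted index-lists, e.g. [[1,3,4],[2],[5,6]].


A_5 Cartan matrix, 5 simple roots permuted; ρ=(1,1,1,1,1).

Each λ_j+ρ reduced to Ā_11; 5-tuples below use C's row order:

  λ_1+ρ ↦ (7, 0, 1, 2, 0);  λ_2+ρ ↦ (0, 2, 3, 5, 0);  λ_3+ρ ↦ (0, 2, 3, 5, 0);  λ_4+ρ ↦ (5, 0, 3, 1, 1);  λ_5+ρ ↦ (5, 0, 3, 1, 1);  λ_6+ρ ↦ (1, 4, 0, 2, 0);  λ_7+ρ ↦ (3, 1, 1, 4, 1);  λ_8+ρ ↦ (5, 0, 3, 1, 1);  λ_9+ρ ↦ (1, 1, 3, 0, 2);  λ_10+ρ ↦ (5, 0, 3, 1, 1);  λ_11+ρ ↦ (5, 0, 3, 1, 1);  λ_12+ρ ↦ (3, 1, 1, 4, 1);  λ_13+ρ ↦ (1, 1, 3, 0, 2);  λ_14+ρ ↦ (7, 0, 1, 2, 0);  λ_15+ρ ↦ (1, 4, 0, 2, 0);  λ_16+ρ ↦ (0, 2, 3, 5, 0)

6 distinct reps among the 16 weights ⇒ 6 W_11-linkage classes:

[[1, 14], [2, 3, 16], [4, 5, 8, 10, 11], [6, 15], [7, 12], [9, 13]]


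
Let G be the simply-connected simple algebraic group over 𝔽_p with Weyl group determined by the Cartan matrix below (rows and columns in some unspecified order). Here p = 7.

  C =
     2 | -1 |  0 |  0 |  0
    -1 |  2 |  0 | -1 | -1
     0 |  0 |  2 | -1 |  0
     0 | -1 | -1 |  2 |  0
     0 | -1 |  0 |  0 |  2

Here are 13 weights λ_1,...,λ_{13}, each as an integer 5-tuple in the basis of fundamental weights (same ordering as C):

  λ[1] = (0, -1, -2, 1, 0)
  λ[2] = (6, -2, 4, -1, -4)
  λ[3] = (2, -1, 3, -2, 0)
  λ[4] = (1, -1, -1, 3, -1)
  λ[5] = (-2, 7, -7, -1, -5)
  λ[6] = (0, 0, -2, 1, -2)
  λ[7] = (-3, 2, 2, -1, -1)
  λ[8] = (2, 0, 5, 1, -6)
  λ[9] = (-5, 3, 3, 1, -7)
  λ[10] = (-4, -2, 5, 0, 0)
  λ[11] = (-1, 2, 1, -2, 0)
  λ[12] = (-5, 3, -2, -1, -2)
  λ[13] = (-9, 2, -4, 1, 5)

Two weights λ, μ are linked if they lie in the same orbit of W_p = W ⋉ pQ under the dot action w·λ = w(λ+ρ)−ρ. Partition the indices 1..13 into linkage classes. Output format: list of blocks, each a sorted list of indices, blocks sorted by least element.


C ↔ D_5 under row/col permutation; |W(D_5)| = 1920.

Folding the 13 weights λ_j+ρ into Ā_7 (reps in the given 5-coord order):

    λ_1 → (1, 0, 1, 1, 1)
    λ_2 → (2, 0, 0, 1, 0)
    λ_3 → (2, 1, 3, 0, 0)
    λ_4 → (2, 0, 0, 1, 0)
    λ_5 → (2, 0, 1, 0, 1)
    λ_6 → (1, 0, 1, 1, 1)
    λ_7 → (2, 1, 3, 0, 0)
    λ_8 → (1, 0, 1, 1, 1)
    λ_9 → (2, 0, 0, 1, 0)
    λ_10 → (2, 1, 3, 0, 0)
    λ_11 → (0, 2, 1, 0, 1)
    λ_12 → (2, 0, 1, 0, 1)
    λ_13 → (1, 0, 1, 1, 1)

The 13 indices split into 5 linkage classes (same alcove rep ⇔ same W_7-dot-orbit):

[[1, 6, 8, 13], [2, 4, 9], [3, 7, 10], [5, 12], [11]]


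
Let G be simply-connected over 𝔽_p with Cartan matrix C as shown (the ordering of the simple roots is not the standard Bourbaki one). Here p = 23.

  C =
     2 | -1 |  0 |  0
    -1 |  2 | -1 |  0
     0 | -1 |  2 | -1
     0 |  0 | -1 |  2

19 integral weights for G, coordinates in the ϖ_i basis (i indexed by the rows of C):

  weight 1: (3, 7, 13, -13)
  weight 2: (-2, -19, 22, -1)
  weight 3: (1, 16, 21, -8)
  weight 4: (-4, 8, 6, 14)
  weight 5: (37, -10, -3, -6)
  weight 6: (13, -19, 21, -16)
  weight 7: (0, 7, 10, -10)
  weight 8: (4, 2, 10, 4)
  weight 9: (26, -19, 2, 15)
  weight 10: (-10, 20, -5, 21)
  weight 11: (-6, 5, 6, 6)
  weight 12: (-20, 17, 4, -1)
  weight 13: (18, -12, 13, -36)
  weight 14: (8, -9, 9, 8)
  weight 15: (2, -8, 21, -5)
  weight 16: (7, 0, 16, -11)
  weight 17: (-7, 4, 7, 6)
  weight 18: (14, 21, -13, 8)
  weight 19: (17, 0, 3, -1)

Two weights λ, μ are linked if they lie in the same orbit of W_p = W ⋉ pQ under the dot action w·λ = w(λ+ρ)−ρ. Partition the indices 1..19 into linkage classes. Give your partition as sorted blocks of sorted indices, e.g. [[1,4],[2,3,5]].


Root system A_4: the 4×4 matrix C matches after relabeling.

Alcove-folded reps (p=23, 19 weights, presented ϖ-order):

  λ_1+ρ ↦ (1, 8, 2, 9);  λ_2+ρ ↦ (18, 1, 4, 0);  λ_3+ρ ↦ (7, 1, 4, 2);  λ_4+ρ ↦ (5, 1, 7, 7);  λ_5+ρ ↦ (7, 1, 4, 2);  λ_6+ρ ↦ (4, 3, 11, 4);  λ_7+ρ ↦ (1, 8, 2, 9);  λ_8+ρ ↦ (4, 3, 11, 4);  λ_9+ρ ↦ (4, 3, 11, 4);  λ_10+ρ ↦ (7, 1, 4, 2);  λ_11+ρ ↦ (5, 1, 7, 7);  λ_12+ρ ↦ (18, 1, 4, 0);  λ_13+ρ ↦ (1, 8, 2, 9);  λ_14+ρ ↦ (1, 8, 2, 9);  λ_15+ρ ↦ (4, 3, 11, 4);  λ_16+ρ ↦ (5, 1, 7, 7);  λ_17+ρ ↦ (5, 1, 7, 7);  λ_18+ρ ↦ (1, 8, 2, 9);  λ_19+ρ ↦ (18, 1, 4, 0)

Partition of {1..19} into 5 W_23-dot-orbits:

[[1, 7, 13, 14, 18], [2, 12, 19], [3, 5, 10], [4, 11, 16, 17], [6, 8, 9, 15]]


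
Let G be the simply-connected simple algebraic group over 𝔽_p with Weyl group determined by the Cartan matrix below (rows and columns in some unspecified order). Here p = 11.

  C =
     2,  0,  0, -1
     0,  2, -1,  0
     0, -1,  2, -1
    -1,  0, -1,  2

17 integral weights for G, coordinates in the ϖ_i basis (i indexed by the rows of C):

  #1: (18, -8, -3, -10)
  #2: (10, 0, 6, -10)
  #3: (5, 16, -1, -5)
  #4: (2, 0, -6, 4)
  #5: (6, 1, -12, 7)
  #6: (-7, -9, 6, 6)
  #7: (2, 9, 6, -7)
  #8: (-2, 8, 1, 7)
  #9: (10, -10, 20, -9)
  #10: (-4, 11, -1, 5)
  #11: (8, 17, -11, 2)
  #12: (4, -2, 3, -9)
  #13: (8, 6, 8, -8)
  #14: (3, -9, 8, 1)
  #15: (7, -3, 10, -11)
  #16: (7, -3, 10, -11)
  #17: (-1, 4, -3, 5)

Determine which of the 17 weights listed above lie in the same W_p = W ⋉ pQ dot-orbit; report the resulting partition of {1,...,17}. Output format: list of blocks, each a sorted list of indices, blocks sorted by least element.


Type A_4, rank 4, |W|=120; reorder rows/cols to standard.

Folding the 17 weights λ_j+ρ into Ā_11 (reps in the given 4-coord order):

  [1] (7, 1, 2, 0)
  [2] (2, 1, 1, 7)
  [3] (0, 3, 2, 4)
  [4] (3, 4, 1, 0)
  [5] (0, 4, 1, 2)
  [6] (3, 4, 1, 0)
  [7] (3, 4, 1, 0)
  [8] (7, 1, 2, 0)
  [9] (7, 1, 2, 0)
  [10] (3, 4, 1, 0)
  [11] (7, 1, 2, 0)
  [12] (3, 4, 1, 0)
  [13] (5, 0, 2, 2)
  [14] (0, 4, 1, 2)
  [15] (2, 1, 1, 7)
  [16] (2, 1, 1, 7)
  [17] (0, 3, 2, 4)

6 distinct reps among the 17 weights ⇒ 6 W_11-linkage classes:

[[1, 8, 9, 11], [2, 15, 16], [3, 17], [4, 6, 7, 10, 12], [5, 14], [13]]


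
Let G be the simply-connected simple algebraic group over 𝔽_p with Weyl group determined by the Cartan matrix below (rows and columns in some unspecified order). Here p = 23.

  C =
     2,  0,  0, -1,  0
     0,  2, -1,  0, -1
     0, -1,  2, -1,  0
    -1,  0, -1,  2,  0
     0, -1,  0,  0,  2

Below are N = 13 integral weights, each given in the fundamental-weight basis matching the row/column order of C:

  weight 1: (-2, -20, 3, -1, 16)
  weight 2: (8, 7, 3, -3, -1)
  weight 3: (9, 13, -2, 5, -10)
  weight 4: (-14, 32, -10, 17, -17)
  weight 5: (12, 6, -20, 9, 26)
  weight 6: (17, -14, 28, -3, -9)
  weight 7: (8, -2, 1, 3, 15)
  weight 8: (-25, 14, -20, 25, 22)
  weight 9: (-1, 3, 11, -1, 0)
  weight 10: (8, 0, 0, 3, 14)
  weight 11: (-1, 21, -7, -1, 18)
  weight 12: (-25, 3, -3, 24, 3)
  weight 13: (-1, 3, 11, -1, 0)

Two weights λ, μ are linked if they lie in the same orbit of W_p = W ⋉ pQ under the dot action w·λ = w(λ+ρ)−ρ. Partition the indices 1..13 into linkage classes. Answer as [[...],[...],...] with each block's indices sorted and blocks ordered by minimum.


Root system A_5: the 5×5 matrix C matches after relabeling.

Each λ_j+ρ reduced to Ā_23; 5-tuples below use C's row order:

  λ_1 → (15, 1, 1, 0, 2)
  λ_2 → (7, 8, 2, 2, 0)
  λ_3 → (4, 4, 1, 5, 3)
  λ_4 → (4, 4, 1, 5, 3)
  λ_5 → (7, 8, 2, 2, 0)
  λ_6 → (2, 1, 1, 4, 8)
  λ_7 → (2, 1, 1, 4, 8)
  λ_8 → (15, 1, 1, 0, 2)
  λ_9 → (0, 4, 12, 0, 1)
  λ_10 → (2, 1, 1, 4, 8)
  λ_11 → (0, 4, 12, 0, 1)
  λ_12 → (15, 1, 1, 0, 2)
  λ_13 → (0, 4, 12, 0, 1)

Grouping the 13 weights by Ā_23-representative: 5 linkage classes.

[[1, 8, 12], [2, 5], [3, 4], [6, 7, 10], [9, 11, 13]]


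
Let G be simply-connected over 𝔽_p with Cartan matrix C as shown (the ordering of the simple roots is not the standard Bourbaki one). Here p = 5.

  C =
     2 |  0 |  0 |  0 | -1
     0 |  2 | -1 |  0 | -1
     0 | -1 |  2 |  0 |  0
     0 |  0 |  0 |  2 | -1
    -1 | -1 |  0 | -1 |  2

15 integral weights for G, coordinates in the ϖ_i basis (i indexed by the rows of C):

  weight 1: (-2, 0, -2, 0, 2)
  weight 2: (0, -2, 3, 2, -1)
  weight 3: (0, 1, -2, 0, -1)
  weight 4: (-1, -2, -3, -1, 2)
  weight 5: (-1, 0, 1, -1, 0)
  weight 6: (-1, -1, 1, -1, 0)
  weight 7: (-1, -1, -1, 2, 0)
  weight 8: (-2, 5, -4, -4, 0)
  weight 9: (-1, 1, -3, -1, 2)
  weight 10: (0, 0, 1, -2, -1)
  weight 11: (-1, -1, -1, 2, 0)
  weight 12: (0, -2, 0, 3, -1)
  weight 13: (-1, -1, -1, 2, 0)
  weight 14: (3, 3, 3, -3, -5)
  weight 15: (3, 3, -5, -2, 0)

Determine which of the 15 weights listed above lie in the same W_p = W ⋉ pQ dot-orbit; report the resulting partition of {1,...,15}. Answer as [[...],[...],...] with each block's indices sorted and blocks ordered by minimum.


Cartan matrix: type D_5 (|W|=1920); un-permuting the 5 rows.

W_5-reps of the 15 weights in Ā_5 (same 5-coord order as C):

  1: (1, 1, 1, 1, 0)
  2: (1, 1, 1, 1, 0)
  3: (1, 1, 1, 1, 0)
  4: (0, 2, 1, 0, 0)
  5: (0, 0, 2, 0, 1)
  6: (0, 0, 2, 0, 1)
  7: (0, 0, 0, 3, 1)
  8: (1, 1, 1, 1, 0)
  9: (0, 2, 1, 0, 0)
  10: (0, 0, 2, 0, 1)
  11: (0, 0, 0, 3, 1)
  12: (0, 0, 0, 3, 1)
  13: (0, 0, 0, 3, 1)
  14: (1, 1, 1, 1, 0)
  15: (0, 0, 0, 3, 1)

4 distinct reps among the 15 weights ⇒ 4 W_5-linkage classes:

[[1, 2, 3, 8, 14], [4, 9], [5, 6, 10], [7, 11, 12, 13, 15]]


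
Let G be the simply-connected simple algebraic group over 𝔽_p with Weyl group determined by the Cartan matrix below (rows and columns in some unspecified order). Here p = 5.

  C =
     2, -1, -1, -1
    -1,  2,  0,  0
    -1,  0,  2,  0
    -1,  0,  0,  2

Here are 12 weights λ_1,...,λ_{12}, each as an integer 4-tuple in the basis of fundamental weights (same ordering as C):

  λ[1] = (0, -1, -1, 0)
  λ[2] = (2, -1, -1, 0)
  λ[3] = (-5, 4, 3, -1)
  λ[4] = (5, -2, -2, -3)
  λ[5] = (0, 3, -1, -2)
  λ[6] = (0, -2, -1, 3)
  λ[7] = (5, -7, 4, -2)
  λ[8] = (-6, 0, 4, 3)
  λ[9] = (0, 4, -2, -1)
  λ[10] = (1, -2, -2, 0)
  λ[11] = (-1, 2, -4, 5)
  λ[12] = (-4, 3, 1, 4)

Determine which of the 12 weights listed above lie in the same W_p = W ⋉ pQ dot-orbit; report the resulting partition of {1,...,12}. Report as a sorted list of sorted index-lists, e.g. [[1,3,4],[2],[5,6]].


Root system D_4: the 4×4 matrix C matches after relabeling.

Each λ_j+ρ reduced to Ā_5; 4-tuples below use C's row order:

  1: (1, 0, 0, 1)
  2: (1, 0, 0, 1)
  3: (0, 1, 0, 4)
  4: (1, 0, 0, 1)
  5: (0, 4, 0, 1)
  6: (0, 1, 0, 4)
  7: (0, 1, 0, 4)
  8: (0, 4, 0, 1)
  9: (0, 4, 0, 1)
  10: (0, 1, 1, 1)
  11: (1, 0, 0, 1)
  12: (1, 0, 0, 1)

4 distinct reps among the 12 weights ⇒ 4 W_5-linkage classes:

[[1, 2, 4, 11, 12], [3, 6, 7], [5, 8, 9], [10]]


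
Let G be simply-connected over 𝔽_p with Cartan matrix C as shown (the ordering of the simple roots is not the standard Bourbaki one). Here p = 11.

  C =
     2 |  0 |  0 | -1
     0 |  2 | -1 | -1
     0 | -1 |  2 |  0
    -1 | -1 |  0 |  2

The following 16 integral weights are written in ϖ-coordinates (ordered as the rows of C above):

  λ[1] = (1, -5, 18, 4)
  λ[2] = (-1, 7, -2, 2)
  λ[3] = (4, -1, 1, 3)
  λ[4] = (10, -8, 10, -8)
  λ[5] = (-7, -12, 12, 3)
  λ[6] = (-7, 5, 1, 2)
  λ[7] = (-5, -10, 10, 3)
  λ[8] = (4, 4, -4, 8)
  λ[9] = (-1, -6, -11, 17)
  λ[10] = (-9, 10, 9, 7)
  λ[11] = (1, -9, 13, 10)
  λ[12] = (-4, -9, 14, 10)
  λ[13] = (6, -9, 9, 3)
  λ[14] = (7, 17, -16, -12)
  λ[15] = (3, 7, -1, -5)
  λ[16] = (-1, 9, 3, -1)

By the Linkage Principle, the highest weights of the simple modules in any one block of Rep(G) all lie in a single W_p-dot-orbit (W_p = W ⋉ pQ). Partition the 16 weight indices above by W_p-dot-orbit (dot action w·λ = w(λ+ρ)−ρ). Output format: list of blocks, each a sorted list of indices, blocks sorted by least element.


A_4 Cartan matrix, 4 simple roots permuted; ρ=(1,1,1,1).

Ā_11 reps of the 16 weights (A_4, coords as presented):

  λ_1 → (1, 4, 0, 4) · λ_2 → (0, 7, 1, 3) · λ_3 → (5, 0, 2, 4) · λ_4 → (0, 4, 0, 4) · λ_5 → (5, 0, 2, 4) · λ_6 → (3, 3, 2, 3) · λ_7 → (5, 0, 2, 4) · λ_8 → (3, 3, 2, 3) · λ_9 → (1, 4, 0, 4) · λ_10 → (0, 7, 1, 3) · λ_11 → (3, 3, 2, 3) · λ_12 → (0, 4, 0, 4) · λ_13 → (1, 4, 0, 4) · λ_14 → (0, 4, 0, 4) · λ_15 → (0, 4, 0, 4) · λ_16 → (0, 7, 1, 3)

These 16 weights hit 5 W_11-dot-orbits; sizes (3, 3, 3, 4, 3):

[[1, 9, 13], [2, 10, 16], [3, 5, 7], [4, 12, 14, 15], [6, 8, 11]]


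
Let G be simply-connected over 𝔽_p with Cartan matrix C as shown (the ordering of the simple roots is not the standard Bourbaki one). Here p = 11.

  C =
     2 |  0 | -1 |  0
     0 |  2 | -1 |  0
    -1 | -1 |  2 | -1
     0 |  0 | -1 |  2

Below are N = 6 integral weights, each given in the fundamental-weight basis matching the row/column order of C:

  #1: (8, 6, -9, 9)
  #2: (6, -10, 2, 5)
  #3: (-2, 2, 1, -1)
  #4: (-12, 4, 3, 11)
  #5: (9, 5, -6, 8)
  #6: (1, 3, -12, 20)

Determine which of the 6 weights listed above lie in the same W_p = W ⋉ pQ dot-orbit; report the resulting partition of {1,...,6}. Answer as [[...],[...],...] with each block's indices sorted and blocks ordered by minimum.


Dynkin diagram of C (from the 6 off-diagonal −1 entries): D_4.

W_11-reps of the 6 weights in Ā_11 (same 4-coord order as C):

    λ_1 → (1, 1, 0, 2)
    λ_2 → (1, 3, 1, 0)
    λ_3 → (1, 3, 1, 0)
    λ_4 → (1, 3, 1, 0)
    λ_5 → (1, 3, 1, 0)
    λ_6 → (1, 3, 1, 0)

These 6 weights hit 2 W_11-dot-orbits; sizes (1, 5):

[[1], [2, 3, 4, 5, 6]]


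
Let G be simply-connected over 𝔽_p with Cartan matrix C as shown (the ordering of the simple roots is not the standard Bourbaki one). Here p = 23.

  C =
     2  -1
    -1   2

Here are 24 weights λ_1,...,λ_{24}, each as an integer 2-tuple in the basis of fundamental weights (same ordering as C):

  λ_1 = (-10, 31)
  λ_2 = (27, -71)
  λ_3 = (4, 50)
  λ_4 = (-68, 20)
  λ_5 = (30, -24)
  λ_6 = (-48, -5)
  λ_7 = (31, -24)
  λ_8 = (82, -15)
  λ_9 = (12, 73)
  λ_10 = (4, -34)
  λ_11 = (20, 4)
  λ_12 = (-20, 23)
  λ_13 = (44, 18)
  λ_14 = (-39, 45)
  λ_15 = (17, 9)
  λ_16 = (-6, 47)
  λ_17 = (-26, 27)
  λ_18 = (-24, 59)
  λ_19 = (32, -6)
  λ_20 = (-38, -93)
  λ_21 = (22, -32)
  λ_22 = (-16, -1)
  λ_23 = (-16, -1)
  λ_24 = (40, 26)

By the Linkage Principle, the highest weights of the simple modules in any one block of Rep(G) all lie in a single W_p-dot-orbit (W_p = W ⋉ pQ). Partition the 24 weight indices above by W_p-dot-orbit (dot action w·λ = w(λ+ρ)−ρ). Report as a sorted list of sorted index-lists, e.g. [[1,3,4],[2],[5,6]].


A_2 Cartan matrix, 2 simple roots permuted; ρ=(1,1).

W_23-reps of the 24 weights in Ā_23 (same 2-coord order as C):

  λ_1+ρ ↦ (0, 14) · λ_2+ρ ↦ (18, 4) · λ_3+ρ ↦ (13, 5) · λ_4+ρ ↦ (2, 21) · λ_5+ρ ↦ (0, 15) · λ_6+ρ ↦ (18, 4) · λ_7+ρ ↦ (0, 14) · λ_8+ρ ↦ (0, 14) · λ_9+ρ ↦ (13, 5) · λ_10+ρ ↦ (13, 5) · λ_11+ρ ↦ (18, 2) · λ_12+ρ ↦ (18, 4) · λ_13+ρ ↦ (18, 4) · λ_14+ρ ↦ (0, 15) · λ_15+ρ ↦ (13, 5) · λ_16+ρ ↦ (18, 2) · λ_17+ρ ↦ (18, 2) · λ_18+ρ ↦ (0, 14) · λ_19+ρ ↦ (13, 5) · λ_20+ρ ↦ (0, 14) · λ_21+ρ ↦ (0, 15) · λ_22+ρ ↦ (0, 15) · λ_23+ρ ↦ (0, 15) · λ_24+ρ ↦ (18, 4)

Grouping the 24 weights by Ā_23-representative: 6 linkage classes.

[[1, 7, 8, 18, 20], [2, 6, 12, 13, 24], [3, 9, 10, 15, 19], [4], [5, 14, 21, 22, 23], [11, 16, 17]]


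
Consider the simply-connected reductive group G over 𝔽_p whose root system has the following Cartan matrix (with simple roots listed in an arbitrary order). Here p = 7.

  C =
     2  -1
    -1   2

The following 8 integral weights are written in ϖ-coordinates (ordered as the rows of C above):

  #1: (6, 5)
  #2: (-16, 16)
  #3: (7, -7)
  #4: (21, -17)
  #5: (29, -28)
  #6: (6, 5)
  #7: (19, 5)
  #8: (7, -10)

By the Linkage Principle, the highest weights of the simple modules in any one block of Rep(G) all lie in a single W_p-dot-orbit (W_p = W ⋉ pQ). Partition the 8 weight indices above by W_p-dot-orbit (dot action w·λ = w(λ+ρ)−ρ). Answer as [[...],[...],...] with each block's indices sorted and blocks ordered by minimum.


Cartan matrix: type A_2 (|W|=6); un-permuting the 2 rows.

Alcove-folded reps (p=7, 8 weights, presented ϖ-order):

  λ_1+ρ ↦ (1, 0);  λ_2+ρ ↦ (2, 4);  λ_3+ρ ↦ (1, 5);  λ_4+ρ ↦ (1, 5);  λ_5+ρ ↦ (1, 4);  λ_6+ρ ↦ (1, 0);  λ_7+ρ ↦ (1, 5);  λ_8+ρ ↦ (1, 5)

4 distinct reps among the 8 weights ⇒ 4 W_7-linkage classes:

[[1, 6], [2], [3, 4, 7, 8], [5]]


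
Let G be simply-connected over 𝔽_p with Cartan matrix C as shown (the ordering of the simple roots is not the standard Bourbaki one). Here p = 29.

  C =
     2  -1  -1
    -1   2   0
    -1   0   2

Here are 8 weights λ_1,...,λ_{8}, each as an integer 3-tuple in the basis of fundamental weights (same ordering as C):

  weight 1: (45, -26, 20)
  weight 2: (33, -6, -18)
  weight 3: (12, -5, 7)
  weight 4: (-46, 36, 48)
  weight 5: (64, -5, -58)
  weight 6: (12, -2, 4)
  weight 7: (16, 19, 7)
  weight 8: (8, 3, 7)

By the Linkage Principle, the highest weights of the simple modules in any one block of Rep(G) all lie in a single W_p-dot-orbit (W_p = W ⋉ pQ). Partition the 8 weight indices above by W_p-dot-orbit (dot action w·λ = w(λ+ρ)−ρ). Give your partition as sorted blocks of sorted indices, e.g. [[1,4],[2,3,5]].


Root system A_3: the 3×3 matrix C matches after relabeling.

λ_j+ρ reflected into Ā_29 (⟨·,θ^∨⟩≤29); 3-tuples as given:

  1: (9, 4, 8) · 2: (12, 0, 12) · 3: (9, 4, 8) · 4: (9, 4, 8) · 5: (21, 1, 4) · 6: (12, 1, 5) · 7: (9, 4, 8) · 8: (9, 4, 8)

Partition of {1..8} into 4 W_29-dot-orbits:

[[1, 3, 4, 7, 8], [2], [5], [6]]


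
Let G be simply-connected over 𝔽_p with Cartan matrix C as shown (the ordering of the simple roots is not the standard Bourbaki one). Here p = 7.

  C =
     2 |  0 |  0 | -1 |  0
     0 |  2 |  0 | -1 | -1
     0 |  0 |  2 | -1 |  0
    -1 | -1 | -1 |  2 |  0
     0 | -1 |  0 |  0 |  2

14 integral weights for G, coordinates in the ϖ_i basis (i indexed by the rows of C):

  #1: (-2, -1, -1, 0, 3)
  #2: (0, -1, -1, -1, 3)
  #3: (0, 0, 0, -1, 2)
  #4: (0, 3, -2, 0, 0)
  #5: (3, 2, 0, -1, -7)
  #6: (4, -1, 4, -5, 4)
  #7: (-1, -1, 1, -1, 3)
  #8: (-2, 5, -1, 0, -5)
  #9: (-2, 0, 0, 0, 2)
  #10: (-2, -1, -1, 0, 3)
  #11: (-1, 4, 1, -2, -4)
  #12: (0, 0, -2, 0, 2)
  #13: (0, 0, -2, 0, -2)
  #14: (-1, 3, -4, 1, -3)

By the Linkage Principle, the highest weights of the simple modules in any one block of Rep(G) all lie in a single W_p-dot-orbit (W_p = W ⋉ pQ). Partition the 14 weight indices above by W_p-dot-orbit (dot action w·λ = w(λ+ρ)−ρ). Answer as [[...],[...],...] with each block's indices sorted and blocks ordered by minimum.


Dynkin diagram of C (from the 8 off-diagonal −1 entries): D_5.

Each λ_j+ρ reduced to Ā_7; 5-tuples below use C's row order:

  [1] (1, 0, 0, 0, 4) · [2] (1, 0, 0, 0, 4) · [3] (1, 1, 1, 0, 3) · [4] (1, 0, 1, 0, 1) · [5] (1, 1, 2, 0, 2) · [6] (1, 0, 1, 0, 1) · [7] (0, 0, 2, 0, 4) · [8] (1, 0, 0, 0, 4) · [9] (1, 1, 1, 0, 3) · [10] (1, 0, 0, 0, 4) · [11] (1, 1, 1, 0, 3) · [12] (1, 1, 1, 0, 3) · [13] (1, 0, 1, 0, 1) · [14] (1, 1, 2, 0, 2)

5 distinct reps among the 14 weights ⇒ 5 W_7-linkage classes:

[[1, 2, 8, 10], [3, 9, 11, 12], [4, 6, 13], [5, 14], [7]]


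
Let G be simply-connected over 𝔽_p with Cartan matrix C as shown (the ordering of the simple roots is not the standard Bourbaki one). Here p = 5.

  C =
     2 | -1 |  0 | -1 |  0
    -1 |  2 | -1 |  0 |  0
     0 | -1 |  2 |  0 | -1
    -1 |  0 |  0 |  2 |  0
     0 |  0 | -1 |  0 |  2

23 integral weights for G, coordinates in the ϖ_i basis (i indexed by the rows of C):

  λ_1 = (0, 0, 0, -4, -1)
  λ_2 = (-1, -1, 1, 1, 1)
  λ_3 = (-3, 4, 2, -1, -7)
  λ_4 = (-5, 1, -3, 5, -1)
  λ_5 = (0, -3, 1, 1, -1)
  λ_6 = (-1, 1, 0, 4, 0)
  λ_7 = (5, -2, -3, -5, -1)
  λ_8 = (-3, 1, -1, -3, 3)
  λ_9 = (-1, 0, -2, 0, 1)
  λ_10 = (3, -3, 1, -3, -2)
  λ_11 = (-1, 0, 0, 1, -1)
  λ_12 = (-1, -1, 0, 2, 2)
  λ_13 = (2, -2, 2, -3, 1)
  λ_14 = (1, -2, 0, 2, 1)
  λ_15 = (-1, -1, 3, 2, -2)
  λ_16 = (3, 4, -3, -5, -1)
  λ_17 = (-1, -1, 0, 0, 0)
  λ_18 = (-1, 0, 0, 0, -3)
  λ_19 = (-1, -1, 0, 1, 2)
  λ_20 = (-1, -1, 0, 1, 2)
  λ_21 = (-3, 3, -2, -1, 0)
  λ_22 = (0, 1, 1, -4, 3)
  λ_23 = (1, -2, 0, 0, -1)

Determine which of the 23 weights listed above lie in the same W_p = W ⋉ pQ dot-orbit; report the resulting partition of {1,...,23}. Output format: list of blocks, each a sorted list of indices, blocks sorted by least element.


C ↔ A_5 under row/col permutation; |W(A_5)| = 720.

W_5-reps of the 23 weights in Ā_5 (same 5-coord order as C):

    [1] (1, 1, 0, 1, 0)
    [2] (0, 0, 2, 1, 1)
    [3] (0, 1, 2, 0, 0)
    [4] (0, 0, 2, 1, 1)
    [5] (1, 1, 0, 1, 0)
    [6] (0, 0, 2, 1, 1)
    [7] (0, 1, 1, 2, 0)
    [8] (0, 0, 2, 1, 1)
    [9] (0, 0, 1, 1, 1)
    [10] (0, 1, 1, 2, 0)
    [11] (0, 1, 1, 2, 0)
    [12] (0, 0, 1, 1, 1)
    [13] (0, 1, 2, 0, 0)
    [14] (1, 1, 0, 1, 0)
    [15] (0, 0, 2, 1, 1)
    [16] (0, 1, 2, 0, 0)
    [17] (0, 0, 1, 1, 1)
    [18] (0, 0, 1, 1, 1)
    [19] (0, 0, 1, 1, 2)
    [20] (0, 0, 1, 1, 2)
    [21] (0, 1, 1, 2, 0)
    [22] (0, 1, 1, 2, 0)
    [23] (1, 1, 0, 1, 0)

Grouping the 23 weights by Ā_5-representative: 6 linkage classes.

[[1, 5, 14, 23], [2, 4, 6, 8, 15], [3, 13, 16], [7, 10, 11, 21, 22], [9, 12, 17, 18], [19, 20]]


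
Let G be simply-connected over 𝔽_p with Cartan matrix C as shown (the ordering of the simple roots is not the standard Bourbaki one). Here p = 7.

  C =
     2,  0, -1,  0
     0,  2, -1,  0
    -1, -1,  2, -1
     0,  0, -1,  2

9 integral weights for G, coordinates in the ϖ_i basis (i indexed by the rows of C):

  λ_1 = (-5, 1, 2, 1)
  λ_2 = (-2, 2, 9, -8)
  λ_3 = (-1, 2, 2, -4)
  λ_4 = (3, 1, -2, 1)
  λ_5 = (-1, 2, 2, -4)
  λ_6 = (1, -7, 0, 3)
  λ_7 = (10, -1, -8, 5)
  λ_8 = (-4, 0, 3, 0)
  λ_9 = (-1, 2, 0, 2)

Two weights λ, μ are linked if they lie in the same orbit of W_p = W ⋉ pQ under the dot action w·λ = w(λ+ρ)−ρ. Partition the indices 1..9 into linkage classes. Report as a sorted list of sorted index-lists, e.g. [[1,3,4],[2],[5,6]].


Root system D_4: the 4×4 matrix C matches after relabeling.

W_7-reps of the 9 weights in Ā_7 (same 4-coord order as C):

  λ_1 → (3, 1, 1, 1) · λ_2 → (3, 1, 1, 1) · λ_3 → (0, 3, 0, 3) · λ_4 → (3, 1, 1, 1) · λ_5 → (0, 3, 0, 3) · λ_6 → (3, 1, 1, 1) · λ_7 → (0, 3, 0, 3) · λ_8 → (3, 1, 1, 1) · λ_9 → (0, 3, 0, 3)

The 9 indices split into 2 linkage classes (same alcove rep ⇔ same W_7-dot-orbit):

[[1, 2, 4, 6, 8], [3, 5, 7, 9]]


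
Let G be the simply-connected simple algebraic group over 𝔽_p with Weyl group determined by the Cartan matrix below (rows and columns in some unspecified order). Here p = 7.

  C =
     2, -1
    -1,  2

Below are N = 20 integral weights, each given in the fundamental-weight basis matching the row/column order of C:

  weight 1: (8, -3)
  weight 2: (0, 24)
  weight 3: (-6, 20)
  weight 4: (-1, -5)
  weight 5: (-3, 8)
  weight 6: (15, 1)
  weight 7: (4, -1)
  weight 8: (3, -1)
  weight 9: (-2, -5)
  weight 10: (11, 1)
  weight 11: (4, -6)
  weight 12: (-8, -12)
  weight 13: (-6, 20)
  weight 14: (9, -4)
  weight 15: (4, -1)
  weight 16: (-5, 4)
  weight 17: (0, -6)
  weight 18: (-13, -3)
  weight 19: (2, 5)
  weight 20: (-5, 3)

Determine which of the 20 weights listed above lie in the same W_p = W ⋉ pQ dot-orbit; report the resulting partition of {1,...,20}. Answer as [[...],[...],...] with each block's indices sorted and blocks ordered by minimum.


Root system A_2: the 2×2 matrix C matches after relabeling.

Each λ_j+ρ reduced to Ā_7; 2-tuples below use C's row order:

  λ_1+ρ ↦ (5, 0)
  λ_2+ρ ↦ (1, 4)
  λ_3+ρ ↦ (0, 5)
  λ_4+ρ ↦ (4, 0)
  λ_5+ρ ↦ (0, 5)
  λ_6+ρ ↦ (2, 3)
  λ_7+ρ ↦ (5, 0)
  λ_8+ρ ↦ (4, 0)
  λ_9+ρ ↦ (4, 1)
  λ_10+ρ ↦ (0, 5)
  λ_11+ρ ↦ (0, 5)
  λ_12+ρ ↦ (4, 0)
  λ_13+ρ ↦ (0, 5)
  λ_14+ρ ↦ (4, 0)
  λ_15+ρ ↦ (5, 0)
  λ_16+ρ ↦ (4, 1)
  λ_17+ρ ↦ (4, 1)
  λ_18+ρ ↦ (5, 0)
  λ_19+ρ ↦ (1, 4)
  λ_20+ρ ↦ (4, 0)

These 20 weights hit 6 W_7-dot-orbits; sizes (4, 2, 5, 5, 1, 3):

[[1, 7, 15, 18], [2, 19], [3, 5, 10, 11, 13], [4, 8, 12, 14, 20], [6], [9, 16, 17]]


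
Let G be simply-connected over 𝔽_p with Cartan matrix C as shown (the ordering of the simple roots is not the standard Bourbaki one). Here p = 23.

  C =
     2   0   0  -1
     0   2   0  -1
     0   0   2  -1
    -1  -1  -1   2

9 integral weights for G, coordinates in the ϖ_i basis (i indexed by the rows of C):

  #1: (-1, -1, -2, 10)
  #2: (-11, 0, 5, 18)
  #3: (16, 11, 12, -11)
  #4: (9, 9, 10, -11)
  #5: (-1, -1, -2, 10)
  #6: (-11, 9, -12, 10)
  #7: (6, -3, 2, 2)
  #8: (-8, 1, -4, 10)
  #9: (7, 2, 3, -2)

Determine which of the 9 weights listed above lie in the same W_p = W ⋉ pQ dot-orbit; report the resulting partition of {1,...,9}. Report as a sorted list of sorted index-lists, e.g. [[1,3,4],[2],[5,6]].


Dynkin diagram of C (from the 6 off-diagonal −1 entries): D_4.

Folding the 9 weights λ_j+ρ into Ā_23 (reps in the given 4-coord order):

  1: (0, 0, 1, 10) · 2: (7, 2, 3, 1) · 3: (7, 2, 3, 1) · 4: (0, 0, 1, 10) · 5: (0, 0, 1, 10) · 6: (0, 0, 1, 10) · 7: (7, 2, 3, 1) · 8: (7, 2, 3, 1) · 9: (7, 2, 3, 1)

These 9 weights hit 2 W_23-dot-orbits; sizes (4, 5):

[[1, 4, 5, 6], [2, 3, 7, 8, 9]]


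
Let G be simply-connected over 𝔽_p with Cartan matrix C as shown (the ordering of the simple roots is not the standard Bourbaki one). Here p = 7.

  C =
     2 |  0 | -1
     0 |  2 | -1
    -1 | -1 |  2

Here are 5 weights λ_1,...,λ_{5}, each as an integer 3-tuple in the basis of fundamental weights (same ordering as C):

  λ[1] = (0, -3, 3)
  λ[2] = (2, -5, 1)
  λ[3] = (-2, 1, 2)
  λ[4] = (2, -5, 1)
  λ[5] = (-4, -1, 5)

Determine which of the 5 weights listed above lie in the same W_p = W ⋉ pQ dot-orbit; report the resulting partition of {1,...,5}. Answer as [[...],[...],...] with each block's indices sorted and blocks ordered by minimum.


Root system A_3: the 3×3 matrix C matches after relabeling.

W_7-reps of the 5 weights in Ā_7 (same 3-coord order as C):

  λ_1 → (1, 2, 2)
  λ_2 → (1, 2, 2)
  λ_3 → (1, 2, 2)
  λ_4 → (1, 2, 2)
  λ_5 → (3, 0, 3)

Partition of {1..5} into 2 W_7-dot-orbits:

[[1, 2, 3, 4], [5]]


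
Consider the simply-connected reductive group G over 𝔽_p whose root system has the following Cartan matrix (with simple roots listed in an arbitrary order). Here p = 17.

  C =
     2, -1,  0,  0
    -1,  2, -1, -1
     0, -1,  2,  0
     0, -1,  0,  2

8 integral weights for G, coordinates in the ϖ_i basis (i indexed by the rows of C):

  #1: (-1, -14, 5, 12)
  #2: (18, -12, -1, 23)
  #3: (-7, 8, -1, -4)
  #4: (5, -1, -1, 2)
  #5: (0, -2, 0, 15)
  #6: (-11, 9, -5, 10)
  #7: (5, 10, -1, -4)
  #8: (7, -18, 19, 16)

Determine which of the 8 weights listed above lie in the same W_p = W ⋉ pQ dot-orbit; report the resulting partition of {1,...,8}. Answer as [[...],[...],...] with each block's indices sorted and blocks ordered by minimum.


D_4 Cartan matrix, 4 simple roots permuted; ρ=(1,1,1,1).

Each λ_j+ρ reduced to Ā_17; 4-tuples below use C's row order:

  λ_1 → (6, 0, 0, 7);  λ_2 → (7, 2, 4, 2);  λ_3 → (6, 0, 0, 3);  λ_4 → (6, 0, 0, 3);  λ_5 → (0, 1, 0, 15);  λ_6 → (6, 0, 0, 7);  λ_7 → (6, 0, 0, 3);  λ_8 → (6, 0, 0, 3)

Grouping the 8 weights by Ā_17-representative: 4 linkage classes.

[[1, 6], [2], [3, 4, 7, 8], [5]]


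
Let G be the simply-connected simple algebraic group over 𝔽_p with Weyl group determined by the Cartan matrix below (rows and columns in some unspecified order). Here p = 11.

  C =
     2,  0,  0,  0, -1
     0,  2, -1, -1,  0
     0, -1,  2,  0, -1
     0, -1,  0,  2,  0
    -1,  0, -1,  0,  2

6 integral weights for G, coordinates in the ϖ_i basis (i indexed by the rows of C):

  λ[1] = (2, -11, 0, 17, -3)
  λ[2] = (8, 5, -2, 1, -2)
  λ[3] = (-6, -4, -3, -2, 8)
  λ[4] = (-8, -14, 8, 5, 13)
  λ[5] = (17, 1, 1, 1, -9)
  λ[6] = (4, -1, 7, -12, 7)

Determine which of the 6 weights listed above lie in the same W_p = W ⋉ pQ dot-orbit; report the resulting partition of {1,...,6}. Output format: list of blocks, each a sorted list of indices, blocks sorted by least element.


Cartan matrix: type A_5 (|W|=720); un-permuting the 5 rows.

Ā_11 reps of the 6 weights (A_5, coords as presented):

  1: (1, 1, 1, 0, 1) · 2: (3, 2, 1, 2, 1) · 3: (3, 2, 1, 2, 1) · 4: (3, 2, 1, 2, 1) · 5: (3, 2, 1, 2, 1) · 6: (0, 2, 1, 3, 0)

These 6 weights hit 3 W_11-dot-orbits; sizes (1, 4, 1):

[[1], [2, 3, 4, 5], [6]]


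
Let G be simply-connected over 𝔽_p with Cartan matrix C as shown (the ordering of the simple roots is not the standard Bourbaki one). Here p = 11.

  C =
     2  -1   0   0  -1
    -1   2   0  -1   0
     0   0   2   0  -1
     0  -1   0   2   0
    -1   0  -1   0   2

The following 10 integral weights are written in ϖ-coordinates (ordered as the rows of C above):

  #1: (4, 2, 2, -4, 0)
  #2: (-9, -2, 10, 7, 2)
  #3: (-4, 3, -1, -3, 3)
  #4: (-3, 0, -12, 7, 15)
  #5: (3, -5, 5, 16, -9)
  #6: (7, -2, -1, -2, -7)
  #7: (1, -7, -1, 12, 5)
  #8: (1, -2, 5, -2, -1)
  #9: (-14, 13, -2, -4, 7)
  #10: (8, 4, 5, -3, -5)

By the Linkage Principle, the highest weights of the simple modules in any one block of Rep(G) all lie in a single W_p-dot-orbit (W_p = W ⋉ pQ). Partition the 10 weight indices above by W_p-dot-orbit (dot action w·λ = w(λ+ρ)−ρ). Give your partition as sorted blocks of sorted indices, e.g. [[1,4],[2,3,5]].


A_5 Cartan matrix, 5 simple roots permuted; ρ=(1,1,1,1,1).

Ā_11 reps of the 10 weights (A_5, coords as presented):

  λ_1+ρ ↦ (5, 0, 2, 2, 1);  λ_2+ρ ↦ (5, 0, 2, 2, 1);  λ_3+ρ ↦ (2, 1, 0, 1, 1);  λ_4+ρ ↦ (2, 1, 0, 1, 1);  λ_5+ρ ↦ (2, 2, 2, 3, 2);  λ_6+ρ ↦ (0, 1, 6, 1, 0);  λ_7+ρ ↦ (2, 2, 2, 3, 2);  λ_8+ρ ↦ (0, 1, 6, 1, 0);  λ_9+ρ ↦ (5, 0, 2, 2, 1);  λ_10+ρ ↦ (5, 0, 2, 2, 1)

These 10 weights hit 4 W_11-dot-orbits; sizes (4, 2, 2, 2):

[[1, 2, 9, 10], [3, 4], [5, 7], [6, 8]]


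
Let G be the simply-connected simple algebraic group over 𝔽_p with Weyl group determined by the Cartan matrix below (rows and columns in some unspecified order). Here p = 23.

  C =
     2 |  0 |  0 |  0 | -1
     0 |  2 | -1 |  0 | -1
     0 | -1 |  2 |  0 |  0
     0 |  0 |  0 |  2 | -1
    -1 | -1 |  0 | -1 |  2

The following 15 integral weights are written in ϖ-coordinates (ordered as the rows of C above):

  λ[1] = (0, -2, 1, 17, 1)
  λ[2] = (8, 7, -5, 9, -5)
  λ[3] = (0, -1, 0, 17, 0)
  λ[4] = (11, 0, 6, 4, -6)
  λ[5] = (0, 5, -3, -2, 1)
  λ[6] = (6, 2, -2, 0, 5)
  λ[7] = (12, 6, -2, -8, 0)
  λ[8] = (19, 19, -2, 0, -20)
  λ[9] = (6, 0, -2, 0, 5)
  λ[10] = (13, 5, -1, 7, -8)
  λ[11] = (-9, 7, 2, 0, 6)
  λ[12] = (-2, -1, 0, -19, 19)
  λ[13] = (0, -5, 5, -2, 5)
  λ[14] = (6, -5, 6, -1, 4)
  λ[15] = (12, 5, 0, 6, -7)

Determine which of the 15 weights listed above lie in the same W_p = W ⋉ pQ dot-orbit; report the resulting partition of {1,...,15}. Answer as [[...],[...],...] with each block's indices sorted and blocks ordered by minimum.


Root system D_5: the 5×5 matrix C matches after relabeling.

λ_j+ρ reflected into Ā_23 (⟨·,θ^∨⟩≤23); 5-tuples as given:

  [1] (1, 0, 1, 18, 1)
  [2] (5, 0, 4, 6, 4)
  [3] (1, 0, 1, 18, 1)
  [4] (7, 4, 3, 0, 1)
  [5] (1, 4, 2, 1, 1)
  [6] (7, 0, 1, 1, 6)
  [7] (7, 0, 1, 1, 6)
  [8] (1, 0, 1, 18, 1)
  [9] (7, 0, 1, 1, 6)
  [10] (7, 0, 1, 1, 6)
  [11] (7, 4, 3, 0, 1)
  [12] (1, 0, 1, 18, 1)
  [13] (1, 4, 2, 1, 1)
  [14] (7, 4, 3, 0, 1)
  [15] (7, 0, 1, 1, 6)

5 distinct reps among the 15 weights ⇒ 5 W_23-linkage classes:

[[1, 3, 8, 12], [2], [4, 11, 14], [5, 13], [6, 7, 9, 10, 15]]


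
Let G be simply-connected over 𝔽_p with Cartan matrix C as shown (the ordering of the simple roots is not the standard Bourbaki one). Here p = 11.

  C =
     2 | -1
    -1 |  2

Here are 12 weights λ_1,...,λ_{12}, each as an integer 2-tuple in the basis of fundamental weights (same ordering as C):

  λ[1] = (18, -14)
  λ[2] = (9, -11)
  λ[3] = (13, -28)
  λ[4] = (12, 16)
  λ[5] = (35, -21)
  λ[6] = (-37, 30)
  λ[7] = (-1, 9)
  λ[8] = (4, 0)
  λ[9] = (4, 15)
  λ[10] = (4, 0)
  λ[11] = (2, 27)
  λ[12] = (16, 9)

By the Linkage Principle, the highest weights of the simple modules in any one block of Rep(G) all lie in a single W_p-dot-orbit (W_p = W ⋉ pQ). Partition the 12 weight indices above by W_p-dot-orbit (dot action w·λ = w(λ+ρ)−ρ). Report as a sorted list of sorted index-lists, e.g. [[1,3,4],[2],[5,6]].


Dynkin diagram of C (from the 2 off-diagonal −1 entries): A_2.

λ_j+ρ reflected into Ā_11 (⟨·,θ^∨⟩≤11); 2-tuples as given:

  [1] (2, 3) · [2] (0, 10) · [3] (2, 3) · [4] (2, 6) · [5] (2, 6) · [6] (2, 3) · [7] (0, 10) · [8] (5, 1) · [9] (5, 1) · [10] (5, 1) · [11] (2, 3) · [12] (5, 1)

Linkage partition of the 12 weights (4 classes, p=11):

[[1, 3, 6, 11], [2, 7], [4, 5], [8, 9, 10, 12]]


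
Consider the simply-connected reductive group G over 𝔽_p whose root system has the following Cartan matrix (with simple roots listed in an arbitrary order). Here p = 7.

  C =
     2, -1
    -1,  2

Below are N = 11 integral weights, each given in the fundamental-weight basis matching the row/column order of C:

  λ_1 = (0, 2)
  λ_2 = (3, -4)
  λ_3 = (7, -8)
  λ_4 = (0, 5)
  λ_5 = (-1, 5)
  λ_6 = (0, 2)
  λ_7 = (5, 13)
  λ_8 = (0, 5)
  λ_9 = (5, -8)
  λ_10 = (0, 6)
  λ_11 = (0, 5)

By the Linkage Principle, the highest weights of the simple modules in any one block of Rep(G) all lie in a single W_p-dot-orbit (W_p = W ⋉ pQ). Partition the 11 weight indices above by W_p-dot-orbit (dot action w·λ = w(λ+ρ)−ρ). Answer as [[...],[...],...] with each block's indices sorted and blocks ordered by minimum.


Root system A_2: the 2×2 matrix C matches after relabeling.

Folding the 11 weights λ_j+ρ into Ā_7 (reps in the given 2-coord order):

  λ_1 → (1, 3) · λ_2 → (1, 3) · λ_3 → (0, 6) · λ_4 → (1, 6) · λ_5 → (0, 6) · λ_6 → (1, 3) · λ_7 → (1, 6) · λ_8 → (1, 6) · λ_9 → (1, 6) · λ_10 → (0, 6) · λ_11 → (1, 6)

Grouping the 11 weights by Ā_7-representative: 3 linkage classes.

[[1, 2, 6], [3, 5, 10], [4, 7, 8, 9, 11]]


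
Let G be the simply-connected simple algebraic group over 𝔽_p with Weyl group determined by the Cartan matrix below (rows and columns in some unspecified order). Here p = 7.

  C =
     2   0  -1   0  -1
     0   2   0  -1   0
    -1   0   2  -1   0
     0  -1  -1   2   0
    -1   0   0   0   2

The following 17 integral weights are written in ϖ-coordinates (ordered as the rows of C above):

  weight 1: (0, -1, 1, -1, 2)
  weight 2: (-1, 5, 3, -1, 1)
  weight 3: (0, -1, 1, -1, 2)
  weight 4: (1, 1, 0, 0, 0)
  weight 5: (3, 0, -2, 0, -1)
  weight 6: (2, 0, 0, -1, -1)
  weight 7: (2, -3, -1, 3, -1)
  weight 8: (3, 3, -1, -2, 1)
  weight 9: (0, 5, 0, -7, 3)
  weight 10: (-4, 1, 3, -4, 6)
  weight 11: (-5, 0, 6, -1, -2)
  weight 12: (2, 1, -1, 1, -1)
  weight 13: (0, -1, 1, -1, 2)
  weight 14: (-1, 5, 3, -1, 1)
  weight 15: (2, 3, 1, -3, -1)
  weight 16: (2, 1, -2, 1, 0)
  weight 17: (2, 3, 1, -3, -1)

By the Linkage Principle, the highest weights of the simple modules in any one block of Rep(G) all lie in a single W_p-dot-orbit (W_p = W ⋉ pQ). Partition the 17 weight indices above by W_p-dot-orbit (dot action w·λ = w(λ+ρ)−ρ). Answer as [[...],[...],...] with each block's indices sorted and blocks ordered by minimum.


Dynkin diagram of C (from the 8 off-diagonal −1 entries): A_5.

Each λ_j+ρ reduced to Ā_7; 5-tuples below use C's row order:

  [1] (1, 0, 2, 0, 3)
  [2] (3, 1, 1, 0, 0)
  [3] (1, 0, 2, 0, 3)
  [4] (2, 2, 1, 1, 1)
  [5] (3, 1, 1, 0, 0)
  [6] (3, 1, 1, 0, 0)
  [7] (3, 2, 0, 2, 0)
  [8] (3, 1, 1, 0, 0)
  [9] (4, 0, 1, 1, 0)
  [10] (1, 0, 2, 0, 3)
  [11] (1, 0, 2, 0, 3)
  [12] (3, 2, 0, 2, 0)
  [13] (1, 0, 2, 0, 3)
  [14] (3, 1, 1, 0, 0)
  [15] (3, 2, 0, 2, 0)
  [16] (2, 2, 1, 1, 1)
  [17] (3, 2, 0, 2, 0)

Grouping the 17 weights by Ā_7-representative: 5 linkage classes.

[[1, 3, 10, 11, 13], [2, 5, 6, 8, 14], [4, 16], [7, 12, 15, 17], [9]]


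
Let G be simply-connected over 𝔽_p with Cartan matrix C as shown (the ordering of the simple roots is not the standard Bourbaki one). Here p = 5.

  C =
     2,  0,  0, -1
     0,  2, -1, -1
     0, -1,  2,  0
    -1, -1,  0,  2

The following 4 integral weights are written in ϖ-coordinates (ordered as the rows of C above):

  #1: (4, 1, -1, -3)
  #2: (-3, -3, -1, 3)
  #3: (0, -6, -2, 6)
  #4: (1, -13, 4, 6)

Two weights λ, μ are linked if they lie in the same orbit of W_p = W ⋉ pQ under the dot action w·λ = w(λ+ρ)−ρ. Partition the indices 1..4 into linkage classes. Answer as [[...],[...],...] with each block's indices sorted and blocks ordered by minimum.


Dynkin diagram of C (from the 6 off-diagonal −1 entries): A_4.

Alcove-folded reps (p=5, 4 weights, presented ϖ-order):

  1: (3, 0, 0, 2);  2: (2, 0, 2, 0);  3: (1, 0, 2, 1);  4: (2, 0, 2, 0)

3 distinct reps among the 4 weights ⇒ 3 W_5-linkage classes:

[[1], [2, 4], [3]]


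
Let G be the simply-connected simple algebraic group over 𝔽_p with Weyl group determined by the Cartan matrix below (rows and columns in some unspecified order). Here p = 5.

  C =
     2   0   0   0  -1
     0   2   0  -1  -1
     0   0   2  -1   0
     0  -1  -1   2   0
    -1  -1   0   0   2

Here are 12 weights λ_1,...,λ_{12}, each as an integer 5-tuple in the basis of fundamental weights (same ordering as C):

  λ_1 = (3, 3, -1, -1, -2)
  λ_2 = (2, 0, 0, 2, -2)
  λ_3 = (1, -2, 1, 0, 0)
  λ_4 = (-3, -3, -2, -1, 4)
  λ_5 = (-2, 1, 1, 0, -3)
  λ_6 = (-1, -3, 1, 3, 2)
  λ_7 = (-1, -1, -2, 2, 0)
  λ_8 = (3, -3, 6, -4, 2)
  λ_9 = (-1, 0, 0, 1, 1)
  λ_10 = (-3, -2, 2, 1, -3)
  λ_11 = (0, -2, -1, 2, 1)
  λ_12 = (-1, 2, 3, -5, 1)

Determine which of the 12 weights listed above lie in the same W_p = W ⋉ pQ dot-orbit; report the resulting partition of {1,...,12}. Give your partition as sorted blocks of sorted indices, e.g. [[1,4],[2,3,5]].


Type A_5, rank 5, |W|=720; reorder rows/cols to standard.

Alcove-folded reps (p=5, 12 weights, presented ϖ-order):

    1: (1, 1, 0, 2, 1)
    2: (0, 0, 1, 2, 1)
    3: (2, 1, 2, 0, 0)
    4: (2, 1, 2, 0, 0)
    5: (2, 1, 2, 0, 0)
    6: (1, 1, 0, 2, 1)
    7: (0, 0, 1, 2, 1)
    8: (2, 1, 2, 0, 0)
    9: (1, 1, 0, 2, 1)
    10: (1, 1, 0, 2, 1)
    11: (1, 1, 0, 2, 1)
    12: (0, 1, 0, 3, 1)

Grouping the 12 weights by Ā_5-representative: 4 linkage classes.

[[1, 6, 9, 10, 11], [2, 7], [3, 4, 5, 8], [12]]


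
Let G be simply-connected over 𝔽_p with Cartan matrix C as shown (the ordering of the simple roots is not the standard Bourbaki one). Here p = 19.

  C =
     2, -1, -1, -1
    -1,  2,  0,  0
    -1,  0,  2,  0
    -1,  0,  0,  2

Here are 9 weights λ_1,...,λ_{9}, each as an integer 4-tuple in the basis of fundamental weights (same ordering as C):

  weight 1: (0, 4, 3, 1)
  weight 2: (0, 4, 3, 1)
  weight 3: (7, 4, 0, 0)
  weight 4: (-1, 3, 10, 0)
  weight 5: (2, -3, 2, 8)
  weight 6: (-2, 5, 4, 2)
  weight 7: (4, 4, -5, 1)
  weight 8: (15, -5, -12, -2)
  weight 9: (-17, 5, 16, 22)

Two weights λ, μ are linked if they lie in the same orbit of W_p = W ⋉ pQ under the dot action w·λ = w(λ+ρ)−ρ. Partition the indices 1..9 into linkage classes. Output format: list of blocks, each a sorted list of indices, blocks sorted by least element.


Dynkin diagram of C (from the 6 off-diagonal −1 entries): D_4.

Ā_19 reps of the 9 weights (D_4, coords as presented):

    [1] (1, 5, 4, 2)
    [2] (1, 5, 4, 2)
    [3] (4, 5, 1, 1)
    [4] (0, 4, 11, 1)
    [5] (1, 2, 3, 9)
    [6] (1, 5, 4, 2)
    [7] (1, 5, 4, 2)
    [8] (0, 4, 11, 1)
    [9] (1, 5, 4, 2)

The 9 indices split into 4 linkage classes (same alcove rep ⇔ same W_19-dot-orbit):

[[1, 2, 6, 7, 9], [3], [4, 8], [5]]
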